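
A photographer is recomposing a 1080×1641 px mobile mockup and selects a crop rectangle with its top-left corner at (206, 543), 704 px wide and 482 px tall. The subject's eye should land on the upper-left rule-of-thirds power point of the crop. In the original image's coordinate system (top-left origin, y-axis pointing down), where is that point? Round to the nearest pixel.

(441, 704)

One third of the crop width 704 is 234.67 px.
One third of the crop height 482 is 160.67 px.
The upper-left point is one-third across and one-third down within the crop:
x = 206 + 1 × 234.67 ≈ 441; y = 543 + 1 × 160.67 ≈ 704.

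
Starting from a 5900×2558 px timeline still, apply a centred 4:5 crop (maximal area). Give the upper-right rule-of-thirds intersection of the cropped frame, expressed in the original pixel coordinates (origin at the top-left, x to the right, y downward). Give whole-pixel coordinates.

x = 3291 px, y = 853 px

5900/2558 > 4/5, so the 4:5 crop keeps the full height 2558 and trims width to 2558 × 4/5 = 2046.40 px.
Left offset = (5900 − 2046.40)/2 = 1926.80 px; top offset = 0.
Upper-right is two-thirds across and one-third down within the crop:
x = 1926.80 + 2 × 2046.40/3 ≈ 3291; y = 0.00 + 1 × 2558.00/3 ≈ 853.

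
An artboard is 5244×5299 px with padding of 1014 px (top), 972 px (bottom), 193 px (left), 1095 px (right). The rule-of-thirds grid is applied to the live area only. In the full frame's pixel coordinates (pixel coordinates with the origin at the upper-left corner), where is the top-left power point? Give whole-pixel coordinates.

Content width = 5244 − 193 − 1095 = 3956 px; content height = 5299 − 1014 − 972 = 3313 px.
Top-left is one-third across and one-third down within the live area.
x = 193 + 1 × 3956/3 = 193 + 1318.67 ≈ 1512
y = 1014 + 1 × 3313/3 = 1014 + 1104.33 ≈ 2118

(1512, 2118)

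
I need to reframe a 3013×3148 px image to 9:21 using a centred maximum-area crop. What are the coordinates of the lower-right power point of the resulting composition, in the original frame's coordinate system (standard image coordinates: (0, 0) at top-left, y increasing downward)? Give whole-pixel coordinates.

3013/3148 > 9/21, so the 9:21 crop keeps the full height 3148 and trims width to 3148 × 9/21 = 1349.14 px.
Left offset = (3013 − 1349.14)/2 = 831.93 px; top offset = 0.
Lower-right is two-thirds across and two-thirds down within the crop:
x = 831.93 + 2 × 1349.14/3 ≈ 1731; y = 0.00 + 2 × 3148.00/3 ≈ 2099.

(1731, 2099)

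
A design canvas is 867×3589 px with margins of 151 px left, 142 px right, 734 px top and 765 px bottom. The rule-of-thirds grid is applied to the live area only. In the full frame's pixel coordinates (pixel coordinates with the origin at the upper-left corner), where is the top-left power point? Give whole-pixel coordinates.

Content width = 867 − 151 − 142 = 574 px; content height = 3589 − 734 − 765 = 2090 px.
Top-left is one-third across and one-third down within the live area.
x = 151 + 1 × 574/3 = 151 + 191.33 ≈ 342
y = 734 + 1 × 2090/3 = 734 + 696.67 ≈ 1431

(342, 1431)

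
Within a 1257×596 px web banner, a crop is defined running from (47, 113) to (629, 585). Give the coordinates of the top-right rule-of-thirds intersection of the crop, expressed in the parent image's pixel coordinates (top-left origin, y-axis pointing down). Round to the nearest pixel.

Crop width = 629 − 47 = 582 px; one third is 194.00 px.
Crop height = 585 − 113 = 472 px; one third is 157.33 px.
The top-right point is two-thirds across and one-third down within the crop:
x = 47 + 2 × 194.00 ≈ 435; y = 113 + 1 × 157.33 ≈ 270.

x = 435 px, y = 270 px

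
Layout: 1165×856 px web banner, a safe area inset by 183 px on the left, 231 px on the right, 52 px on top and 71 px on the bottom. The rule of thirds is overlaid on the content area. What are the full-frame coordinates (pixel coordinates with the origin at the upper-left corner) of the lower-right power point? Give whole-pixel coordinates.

Content width = 1165 − 183 − 231 = 751 px; content height = 856 − 52 − 71 = 733 px.
Lower-right is two-thirds across and two-thirds down within the content area.
x = 183 + 2 × 751/3 = 183 + 500.67 ≈ 684
y = 52 + 2 × 733/3 = 52 + 488.67 ≈ 541

x = 684 px, y = 541 px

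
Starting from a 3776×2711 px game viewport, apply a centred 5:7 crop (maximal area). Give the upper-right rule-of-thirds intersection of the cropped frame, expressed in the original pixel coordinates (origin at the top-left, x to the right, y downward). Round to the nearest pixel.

x = 2211 px, y = 904 px

3776/2711 > 5/7, so the 5:7 crop keeps the full height 2711 and trims width to 2711 × 5/7 = 1936.43 px.
Left offset = (3776 − 1936.43)/2 = 919.79 px; top offset = 0.
Upper-right is two-thirds across and one-third down within the crop:
x = 919.79 + 2 × 1936.43/3 ≈ 2211; y = 0.00 + 1 × 2711.00/3 ≈ 904.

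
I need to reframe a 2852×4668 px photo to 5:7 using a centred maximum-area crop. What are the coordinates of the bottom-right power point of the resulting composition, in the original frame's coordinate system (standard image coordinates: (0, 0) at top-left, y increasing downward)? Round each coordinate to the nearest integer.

2852/4668 < 5/7, so the 5:7 crop keeps the full width 2852 and trims height to 2852 × 7/5 = 3992.80 px.
Top offset = (4668 − 3992.80)/2 = 337.60 px; left offset = 0.
Bottom-right is two-thirds across and two-thirds down within the crop:
x = 0.00 + 2 × 2852.00/3 ≈ 1901; y = 337.60 + 2 × 3992.80/3 ≈ 2999.

(1901, 2999)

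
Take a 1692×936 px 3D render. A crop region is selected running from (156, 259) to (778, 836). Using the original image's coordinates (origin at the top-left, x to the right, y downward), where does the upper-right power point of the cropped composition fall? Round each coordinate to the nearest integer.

(571, 451)

Crop width = 778 − 156 = 622 px; one third is 207.33 px.
Crop height = 836 − 259 = 577 px; one third is 192.33 px.
The upper-right point is two-thirds across and one-third down within the crop:
x = 156 + 2 × 207.33 ≈ 571; y = 259 + 1 × 192.33 ≈ 451.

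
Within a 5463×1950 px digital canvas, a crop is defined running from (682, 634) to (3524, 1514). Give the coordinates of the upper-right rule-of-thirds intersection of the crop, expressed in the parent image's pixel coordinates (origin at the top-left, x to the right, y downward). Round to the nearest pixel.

(2577, 927)

Crop width = 3524 − 682 = 2842 px; one third is 947.33 px.
Crop height = 1514 − 634 = 880 px; one third is 293.33 px.
The upper-right point is two-thirds across and one-third down within the crop:
x = 682 + 2 × 947.33 ≈ 2577; y = 634 + 1 × 293.33 ≈ 927.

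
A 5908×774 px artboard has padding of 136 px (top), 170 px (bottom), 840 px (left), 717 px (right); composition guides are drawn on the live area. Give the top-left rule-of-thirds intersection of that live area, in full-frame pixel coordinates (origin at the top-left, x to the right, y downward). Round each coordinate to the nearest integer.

x = 2290 px, y = 292 px

Content width = 5908 − 840 − 717 = 4351 px; content height = 774 − 136 − 170 = 468 px.
Top-left is one-third across and one-third down within the live area.
x = 840 + 1 × 4351/3 = 840 + 1450.33 ≈ 2290
y = 136 + 1 × 468/3 = 136 + 156.00 ≈ 292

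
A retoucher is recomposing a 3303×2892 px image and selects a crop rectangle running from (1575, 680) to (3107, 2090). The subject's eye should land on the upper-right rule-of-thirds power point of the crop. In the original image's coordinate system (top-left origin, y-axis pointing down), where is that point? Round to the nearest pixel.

Crop width = 3107 − 1575 = 1532 px; one third is 510.67 px.
Crop height = 2090 − 680 = 1410 px; one third is 470.00 px.
The upper-right point is two-thirds across and one-third down within the crop:
x = 1575 + 2 × 510.67 ≈ 2596; y = 680 + 1 × 470.00 ≈ 1150.

x = 2596 px, y = 1150 px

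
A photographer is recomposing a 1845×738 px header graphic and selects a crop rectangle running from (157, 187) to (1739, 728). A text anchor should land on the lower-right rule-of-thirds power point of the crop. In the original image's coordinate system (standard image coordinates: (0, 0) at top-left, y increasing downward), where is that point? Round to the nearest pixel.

Crop width = 1739 − 157 = 1582 px; one third is 527.33 px.
Crop height = 728 − 187 = 541 px; one third is 180.33 px.
The lower-right point is two-thirds across and two-thirds down within the crop:
x = 157 + 2 × 527.33 ≈ 1212; y = 187 + 2 × 180.33 ≈ 548.

(1212, 548)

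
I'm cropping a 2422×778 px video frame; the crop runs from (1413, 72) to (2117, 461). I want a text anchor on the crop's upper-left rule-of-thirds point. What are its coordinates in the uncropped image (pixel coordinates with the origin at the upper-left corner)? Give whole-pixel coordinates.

x = 1648 px, y = 202 px

Crop width = 2117 − 1413 = 704 px; one third is 234.67 px.
Crop height = 461 − 72 = 389 px; one third is 129.67 px.
The upper-left point is one-third across and one-third down within the crop:
x = 1413 + 1 × 234.67 ≈ 1648; y = 72 + 1 × 129.67 ≈ 202.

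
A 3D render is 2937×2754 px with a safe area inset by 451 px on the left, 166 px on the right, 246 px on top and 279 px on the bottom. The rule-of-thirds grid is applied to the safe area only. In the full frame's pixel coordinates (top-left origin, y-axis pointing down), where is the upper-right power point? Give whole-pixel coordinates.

Content width = 2937 − 451 − 166 = 2320 px; content height = 2754 − 246 − 279 = 2229 px.
Upper-right is two-thirds across and one-third down within the safe area.
x = 451 + 2 × 2320/3 = 451 + 1546.67 ≈ 1998
y = 246 + 1 × 2229/3 = 246 + 743.00 ≈ 989

(1998, 989)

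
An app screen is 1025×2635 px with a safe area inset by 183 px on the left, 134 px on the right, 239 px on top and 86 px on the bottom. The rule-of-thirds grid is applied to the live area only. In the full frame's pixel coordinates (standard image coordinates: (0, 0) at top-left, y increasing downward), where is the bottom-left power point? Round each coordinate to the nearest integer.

x = 419 px, y = 1779 px

Content width = 1025 − 183 − 134 = 708 px; content height = 2635 − 239 − 86 = 2310 px.
Bottom-left is one-third across and two-thirds down within the live area.
x = 183 + 1 × 708/3 = 183 + 236.00 ≈ 419
y = 239 + 2 × 2310/3 = 239 + 1540.00 ≈ 1779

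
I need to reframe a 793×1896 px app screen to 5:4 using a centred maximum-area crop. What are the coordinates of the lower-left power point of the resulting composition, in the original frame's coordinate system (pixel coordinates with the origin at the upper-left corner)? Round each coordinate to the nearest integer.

793/1896 < 5/4, so the 5:4 crop keeps the full width 793 and trims height to 793 × 4/5 = 634.40 px.
Top offset = (1896 − 634.40)/2 = 630.80 px; left offset = 0.
Lower-left is one-third across and two-thirds down within the crop:
x = 0.00 + 1 × 793.00/3 ≈ 264; y = 630.80 + 2 × 634.40/3 ≈ 1054.

x = 264 px, y = 1054 px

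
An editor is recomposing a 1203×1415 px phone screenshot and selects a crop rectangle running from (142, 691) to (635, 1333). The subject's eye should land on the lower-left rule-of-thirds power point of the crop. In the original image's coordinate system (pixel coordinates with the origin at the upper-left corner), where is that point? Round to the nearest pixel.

Crop width = 635 − 142 = 493 px; one third is 164.33 px.
Crop height = 1333 − 691 = 642 px; one third is 214.00 px.
The lower-left point is one-third across and two-thirds down within the crop:
x = 142 + 1 × 164.33 ≈ 306; y = 691 + 2 × 214.00 ≈ 1119.

x = 306 px, y = 1119 px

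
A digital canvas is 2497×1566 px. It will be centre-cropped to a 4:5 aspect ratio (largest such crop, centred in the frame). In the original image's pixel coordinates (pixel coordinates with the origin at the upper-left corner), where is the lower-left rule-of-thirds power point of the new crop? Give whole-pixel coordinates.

(1040, 1044)

2497/1566 > 4/5, so the 4:5 crop keeps the full height 1566 and trims width to 1566 × 4/5 = 1252.80 px.
Left offset = (2497 − 1252.80)/2 = 622.10 px; top offset = 0.
Lower-left is one-third across and two-thirds down within the crop:
x = 622.10 + 1 × 1252.80/3 ≈ 1040; y = 0.00 + 2 × 1566.00/3 ≈ 1044.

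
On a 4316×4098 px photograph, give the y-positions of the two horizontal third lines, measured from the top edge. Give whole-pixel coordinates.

y = 1366 px and y = 2732 px

4098 / 3 = 1366, so the horizontal lines sit at one and two thirds of 4098.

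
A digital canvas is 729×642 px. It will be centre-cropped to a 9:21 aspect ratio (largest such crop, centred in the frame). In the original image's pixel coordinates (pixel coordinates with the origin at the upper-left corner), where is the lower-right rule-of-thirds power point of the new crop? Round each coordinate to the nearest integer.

729/642 > 9/21, so the 9:21 crop keeps the full height 642 and trims width to 642 × 9/21 = 275.14 px.
Left offset = (729 − 275.14)/2 = 226.93 px; top offset = 0.
Lower-right is two-thirds across and two-thirds down within the crop:
x = 226.93 + 2 × 275.14/3 ≈ 410; y = 0.00 + 2 × 642.00/3 ≈ 428.

x = 410 px, y = 428 px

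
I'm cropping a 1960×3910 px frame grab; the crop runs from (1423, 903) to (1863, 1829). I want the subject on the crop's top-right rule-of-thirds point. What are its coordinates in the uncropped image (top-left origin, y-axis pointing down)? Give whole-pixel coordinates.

Crop width = 1863 − 1423 = 440 px; one third is 146.67 px.
Crop height = 1829 − 903 = 926 px; one third is 308.67 px.
The top-right point is two-thirds across and one-third down within the crop:
x = 1423 + 2 × 146.67 ≈ 1716; y = 903 + 1 × 308.67 ≈ 1212.

(1716, 1212)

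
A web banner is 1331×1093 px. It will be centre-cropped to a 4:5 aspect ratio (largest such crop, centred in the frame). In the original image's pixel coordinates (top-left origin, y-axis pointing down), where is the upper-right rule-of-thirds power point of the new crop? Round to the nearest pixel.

1331/1093 > 4/5, so the 4:5 crop keeps the full height 1093 and trims width to 1093 × 4/5 = 874.40 px.
Left offset = (1331 − 874.40)/2 = 228.30 px; top offset = 0.
Upper-right is two-thirds across and one-third down within the crop:
x = 228.30 + 2 × 874.40/3 ≈ 811; y = 0.00 + 1 × 1093.00/3 ≈ 364.

(811, 364)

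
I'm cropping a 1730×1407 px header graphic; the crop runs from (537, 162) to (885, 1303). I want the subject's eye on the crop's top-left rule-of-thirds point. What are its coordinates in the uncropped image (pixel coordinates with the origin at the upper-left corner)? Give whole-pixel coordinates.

Crop width = 885 − 537 = 348 px; one third is 116.00 px.
Crop height = 1303 − 162 = 1141 px; one third is 380.33 px.
The top-left point is one-third across and one-third down within the crop:
x = 537 + 1 × 116.00 ≈ 653; y = 162 + 1 × 380.33 ≈ 542.

x = 653 px, y = 542 px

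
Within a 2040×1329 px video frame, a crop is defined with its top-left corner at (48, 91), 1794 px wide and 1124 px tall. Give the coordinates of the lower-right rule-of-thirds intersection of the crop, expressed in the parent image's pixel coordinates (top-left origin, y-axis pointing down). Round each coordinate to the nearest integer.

(1244, 840)

One third of the crop width 1794 is 598.00 px.
One third of the crop height 1124 is 374.67 px.
The lower-right point is two-thirds across and two-thirds down within the crop:
x = 48 + 2 × 598.00 ≈ 1244; y = 91 + 2 × 374.67 ≈ 840.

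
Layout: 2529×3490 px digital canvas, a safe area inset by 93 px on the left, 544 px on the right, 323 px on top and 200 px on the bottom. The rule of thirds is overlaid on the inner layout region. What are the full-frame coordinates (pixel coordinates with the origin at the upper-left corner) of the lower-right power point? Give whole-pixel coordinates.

(1354, 2301)

Content width = 2529 − 93 − 544 = 1892 px; content height = 3490 − 323 − 200 = 2967 px.
Lower-right is two-thirds across and two-thirds down within the inner layout region.
x = 93 + 2 × 1892/3 = 93 + 1261.33 ≈ 1354
y = 323 + 2 × 2967/3 = 323 + 1978.00 ≈ 2301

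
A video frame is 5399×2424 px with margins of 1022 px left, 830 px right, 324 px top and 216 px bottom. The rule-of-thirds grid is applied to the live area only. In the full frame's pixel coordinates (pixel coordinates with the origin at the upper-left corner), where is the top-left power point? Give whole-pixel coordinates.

Content width = 5399 − 1022 − 830 = 3547 px; content height = 2424 − 324 − 216 = 1884 px.
Top-left is one-third across and one-third down within the live area.
x = 1022 + 1 × 3547/3 = 1022 + 1182.33 ≈ 2204
y = 324 + 1 × 1884/3 = 324 + 628.00 ≈ 952

x = 2204 px, y = 952 px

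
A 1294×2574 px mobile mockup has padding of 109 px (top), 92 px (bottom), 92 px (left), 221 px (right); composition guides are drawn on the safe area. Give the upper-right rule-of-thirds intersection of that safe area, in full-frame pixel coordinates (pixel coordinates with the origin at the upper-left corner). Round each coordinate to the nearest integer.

Content width = 1294 − 92 − 221 = 981 px; content height = 2574 − 109 − 92 = 2373 px.
Upper-right is two-thirds across and one-third down within the safe area.
x = 92 + 2 × 981/3 = 92 + 654.00 ≈ 746
y = 109 + 1 × 2373/3 = 109 + 791.00 ≈ 900

(746, 900)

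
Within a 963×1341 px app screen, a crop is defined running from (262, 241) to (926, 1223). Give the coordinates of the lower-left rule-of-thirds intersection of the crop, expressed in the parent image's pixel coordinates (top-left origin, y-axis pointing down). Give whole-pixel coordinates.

Crop width = 926 − 262 = 664 px; one third is 221.33 px.
Crop height = 1223 − 241 = 982 px; one third is 327.33 px.
The lower-left point is one-third across and two-thirds down within the crop:
x = 262 + 1 × 221.33 ≈ 483; y = 241 + 2 × 327.33 ≈ 896.

x = 483 px, y = 896 px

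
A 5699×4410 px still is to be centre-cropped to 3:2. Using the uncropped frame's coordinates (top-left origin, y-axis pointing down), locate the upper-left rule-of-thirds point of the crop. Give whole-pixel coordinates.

5699/4410 < 3/2, so the 3:2 crop keeps the full width 5699 and trims height to 5699 × 2/3 = 3799.33 px.
Top offset = (4410 − 3799.33)/2 = 305.33 px; left offset = 0.
Upper-left is one-third across and one-third down within the crop:
x = 0.00 + 1 × 5699.00/3 ≈ 1900; y = 305.33 + 1 × 3799.33/3 ≈ 1572.

(1900, 1572)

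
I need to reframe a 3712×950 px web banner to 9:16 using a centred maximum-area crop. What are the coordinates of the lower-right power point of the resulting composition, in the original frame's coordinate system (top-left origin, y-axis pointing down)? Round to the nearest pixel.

x = 1945 px, y = 633 px

3712/950 > 9/16, so the 9:16 crop keeps the full height 950 and trims width to 950 × 9/16 = 534.38 px.
Left offset = (3712 − 534.38)/2 = 1588.81 px; top offset = 0.
Lower-right is two-thirds across and two-thirds down within the crop:
x = 1588.81 + 2 × 534.38/3 ≈ 1945; y = 0.00 + 2 × 950.00/3 ≈ 633.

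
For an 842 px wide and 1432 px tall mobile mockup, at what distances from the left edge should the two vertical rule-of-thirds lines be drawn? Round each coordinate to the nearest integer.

x = 281 px and x = 561 px

842 / 3 = 280.67, so the vertical lines sit at one and two thirds of 842.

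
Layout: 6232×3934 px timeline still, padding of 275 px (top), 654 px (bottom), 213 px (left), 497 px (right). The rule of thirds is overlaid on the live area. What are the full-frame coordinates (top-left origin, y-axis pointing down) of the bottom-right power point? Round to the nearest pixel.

(3894, 2278)

Content width = 6232 − 213 − 497 = 5522 px; content height = 3934 − 275 − 654 = 3005 px.
Bottom-right is two-thirds across and two-thirds down within the live area.
x = 213 + 2 × 5522/3 = 213 + 3681.33 ≈ 3894
y = 275 + 2 × 3005/3 = 275 + 2003.33 ≈ 2278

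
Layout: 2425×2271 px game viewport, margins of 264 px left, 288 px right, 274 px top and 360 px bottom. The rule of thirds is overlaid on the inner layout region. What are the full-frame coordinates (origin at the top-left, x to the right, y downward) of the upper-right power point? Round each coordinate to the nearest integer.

Content width = 2425 − 264 − 288 = 1873 px; content height = 2271 − 274 − 360 = 1637 px.
Upper-right is two-thirds across and one-third down within the inner layout region.
x = 264 + 2 × 1873/3 = 264 + 1248.67 ≈ 1513
y = 274 + 1 × 1637/3 = 274 + 545.67 ≈ 820

(1513, 820)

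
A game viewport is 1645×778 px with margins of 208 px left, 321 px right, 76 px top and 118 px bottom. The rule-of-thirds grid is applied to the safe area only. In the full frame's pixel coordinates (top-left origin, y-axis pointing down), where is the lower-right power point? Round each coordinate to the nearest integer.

Content width = 1645 − 208 − 321 = 1116 px; content height = 778 − 76 − 118 = 584 px.
Lower-right is two-thirds across and two-thirds down within the safe area.
x = 208 + 2 × 1116/3 = 208 + 744.00 ≈ 952
y = 76 + 2 × 584/3 = 76 + 389.33 ≈ 465

(952, 465)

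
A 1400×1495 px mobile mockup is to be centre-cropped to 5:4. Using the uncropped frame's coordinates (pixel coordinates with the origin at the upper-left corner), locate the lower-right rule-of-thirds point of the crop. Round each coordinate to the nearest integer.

1400/1495 < 5/4, so the 5:4 crop keeps the full width 1400 and trims height to 1400 × 4/5 = 1120.00 px.
Top offset = (1495 − 1120.00)/2 = 187.50 px; left offset = 0.
Lower-right is two-thirds across and two-thirds down within the crop:
x = 0.00 + 2 × 1400.00/3 ≈ 933; y = 187.50 + 2 × 1120.00/3 ≈ 934.

(933, 934)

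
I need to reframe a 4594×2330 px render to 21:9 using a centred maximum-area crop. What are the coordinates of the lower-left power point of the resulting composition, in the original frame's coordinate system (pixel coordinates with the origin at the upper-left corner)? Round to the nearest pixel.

x = 1531 px, y = 1493 px

4594/2330 < 21/9, so the 21:9 crop keeps the full width 4594 and trims height to 4594 × 9/21 = 1968.86 px.
Top offset = (2330 − 1968.86)/2 = 180.57 px; left offset = 0.
Lower-left is one-third across and two-thirds down within the crop:
x = 0.00 + 1 × 4594.00/3 ≈ 1531; y = 180.57 + 2 × 1968.86/3 ≈ 1493.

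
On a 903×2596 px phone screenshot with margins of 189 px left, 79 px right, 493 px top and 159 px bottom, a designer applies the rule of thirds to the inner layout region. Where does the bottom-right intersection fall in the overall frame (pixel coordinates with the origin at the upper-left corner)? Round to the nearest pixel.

Content width = 903 − 189 − 79 = 635 px; content height = 2596 − 493 − 159 = 1944 px.
Bottom-right is two-thirds across and two-thirds down within the inner layout region.
x = 189 + 2 × 635/3 = 189 + 423.33 ≈ 612
y = 493 + 2 × 1944/3 = 493 + 1296.00 ≈ 1789

x = 612 px, y = 1789 px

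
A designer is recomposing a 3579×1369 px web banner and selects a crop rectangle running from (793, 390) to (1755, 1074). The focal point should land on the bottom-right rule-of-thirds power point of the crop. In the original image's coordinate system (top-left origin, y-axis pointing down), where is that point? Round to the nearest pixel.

x = 1434 px, y = 846 px

Crop width = 1755 − 793 = 962 px; one third is 320.67 px.
Crop height = 1074 − 390 = 684 px; one third is 228.00 px.
The bottom-right point is two-thirds across and two-thirds down within the crop:
x = 793 + 2 × 320.67 ≈ 1434; y = 390 + 2 × 228.00 ≈ 846.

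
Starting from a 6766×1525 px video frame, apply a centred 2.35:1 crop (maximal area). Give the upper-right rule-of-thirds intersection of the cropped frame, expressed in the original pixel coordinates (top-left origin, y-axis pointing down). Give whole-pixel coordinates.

(3980, 508)

6766/1525 > 2.35/1, so the 2.35:1 crop keeps the full height 1525 and trims width to 1525 × 2.35/1 = 3583.75 px.
Left offset = (6766 − 3583.75)/2 = 1591.12 px; top offset = 0.
Upper-right is two-thirds across and one-third down within the crop:
x = 1591.12 + 2 × 3583.75/3 ≈ 3980; y = 0.00 + 1 × 1525.00/3 ≈ 508.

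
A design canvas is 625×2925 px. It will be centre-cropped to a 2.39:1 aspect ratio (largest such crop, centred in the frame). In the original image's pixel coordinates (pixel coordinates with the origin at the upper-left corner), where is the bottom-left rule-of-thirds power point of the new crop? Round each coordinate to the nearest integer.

(208, 1506)

625/2925 < 2.39/1, so the 2.39:1 crop keeps the full width 625 and trims height to 625 × 1/2.39 = 261.51 px.
Top offset = (2925 − 261.51)/2 = 1331.75 px; left offset = 0.
Bottom-left is one-third across and two-thirds down within the crop:
x = 0.00 + 1 × 625.00/3 ≈ 208; y = 1331.75 + 2 × 261.51/3 ≈ 1506.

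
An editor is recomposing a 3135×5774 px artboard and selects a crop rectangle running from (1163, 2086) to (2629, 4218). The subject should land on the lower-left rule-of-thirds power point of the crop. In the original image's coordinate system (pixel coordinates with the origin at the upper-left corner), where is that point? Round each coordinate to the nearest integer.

Crop width = 2629 − 1163 = 1466 px; one third is 488.67 px.
Crop height = 4218 − 2086 = 2132 px; one third is 710.67 px.
The lower-left point is one-third across and two-thirds down within the crop:
x = 1163 + 1 × 488.67 ≈ 1652; y = 2086 + 2 × 710.67 ≈ 3507.

(1652, 3507)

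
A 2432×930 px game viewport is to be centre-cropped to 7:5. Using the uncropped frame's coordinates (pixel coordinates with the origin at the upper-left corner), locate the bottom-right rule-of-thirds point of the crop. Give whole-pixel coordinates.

x = 1433 px, y = 620 px

2432/930 > 7/5, so the 7:5 crop keeps the full height 930 and trims width to 930 × 7/5 = 1302.00 px.
Left offset = (2432 − 1302.00)/2 = 565.00 px; top offset = 0.
Bottom-right is two-thirds across and two-thirds down within the crop:
x = 565.00 + 2 × 1302.00/3 ≈ 1433; y = 0.00 + 2 × 930.00/3 ≈ 620.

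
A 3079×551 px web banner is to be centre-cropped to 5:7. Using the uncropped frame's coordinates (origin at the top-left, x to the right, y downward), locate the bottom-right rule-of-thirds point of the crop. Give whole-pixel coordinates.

x = 1605 px, y = 367 px

3079/551 > 5/7, so the 5:7 crop keeps the full height 551 and trims width to 551 × 5/7 = 393.57 px.
Left offset = (3079 − 393.57)/2 = 1342.71 px; top offset = 0.
Bottom-right is two-thirds across and two-thirds down within the crop:
x = 1342.71 + 2 × 393.57/3 ≈ 1605; y = 0.00 + 2 × 551.00/3 ≈ 367.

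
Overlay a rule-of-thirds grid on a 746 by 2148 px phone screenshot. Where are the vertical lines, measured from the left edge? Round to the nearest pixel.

746 / 3 = 248.67, so the vertical lines sit at one and two thirds of 746.

x = 249 px and x = 497 px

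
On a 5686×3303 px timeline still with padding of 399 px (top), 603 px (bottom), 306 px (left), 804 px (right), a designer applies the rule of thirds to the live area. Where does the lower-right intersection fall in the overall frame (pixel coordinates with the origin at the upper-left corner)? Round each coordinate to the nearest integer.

x = 3357 px, y = 1933 px

Content width = 5686 − 306 − 804 = 4576 px; content height = 3303 − 399 − 603 = 2301 px.
Lower-right is two-thirds across and two-thirds down within the live area.
x = 306 + 2 × 4576/3 = 306 + 3050.67 ≈ 3357
y = 399 + 2 × 2301/3 = 399 + 1534.00 ≈ 1933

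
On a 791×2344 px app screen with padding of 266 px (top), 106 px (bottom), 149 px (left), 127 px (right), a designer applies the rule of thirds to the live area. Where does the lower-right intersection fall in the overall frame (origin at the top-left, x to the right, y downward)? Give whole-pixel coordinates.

x = 492 px, y = 1581 px

Content width = 791 − 149 − 127 = 515 px; content height = 2344 − 266 − 106 = 1972 px.
Lower-right is two-thirds across and two-thirds down within the live area.
x = 149 + 2 × 515/3 = 149 + 343.33 ≈ 492
y = 266 + 2 × 1972/3 = 266 + 1314.67 ≈ 1581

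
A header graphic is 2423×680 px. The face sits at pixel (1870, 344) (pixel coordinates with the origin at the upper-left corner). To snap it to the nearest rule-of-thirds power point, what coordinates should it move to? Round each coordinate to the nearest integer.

x = 1615 px, y = 453 px

Third lines: x ∈ {808, 1615}, y ∈ {227, 453}.
1870 is closer to x = 1615; 344 is closer to y = 453.
So the nearest intersection is the lower-right power point.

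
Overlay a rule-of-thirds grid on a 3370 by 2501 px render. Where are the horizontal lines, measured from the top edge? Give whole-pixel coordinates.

y = 834 px and y = 1667 px

2501 / 3 = 833.67, so the horizontal lines sit at one and two thirds of 2501.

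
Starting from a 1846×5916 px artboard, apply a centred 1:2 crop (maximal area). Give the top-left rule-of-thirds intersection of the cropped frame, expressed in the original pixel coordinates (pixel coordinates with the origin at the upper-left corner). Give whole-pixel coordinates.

(615, 2343)

1846/5916 < 1/2, so the 1:2 crop keeps the full width 1846 and trims height to 1846 × 2/1 = 3692.00 px.
Top offset = (5916 − 3692.00)/2 = 1112.00 px; left offset = 0.
Top-left is one-third across and one-third down within the crop:
x = 0.00 + 1 × 1846.00/3 ≈ 615; y = 1112.00 + 1 × 3692.00/3 ≈ 2343.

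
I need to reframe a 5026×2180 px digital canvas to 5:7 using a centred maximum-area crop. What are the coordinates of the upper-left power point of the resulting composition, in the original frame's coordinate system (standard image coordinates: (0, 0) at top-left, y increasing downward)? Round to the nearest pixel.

(2253, 727)

5026/2180 > 5/7, so the 5:7 crop keeps the full height 2180 and trims width to 2180 × 5/7 = 1557.14 px.
Left offset = (5026 − 1557.14)/2 = 1734.43 px; top offset = 0.
Upper-left is one-third across and one-third down within the crop:
x = 1734.43 + 1 × 1557.14/3 ≈ 2253; y = 0.00 + 1 × 2180.00/3 ≈ 727.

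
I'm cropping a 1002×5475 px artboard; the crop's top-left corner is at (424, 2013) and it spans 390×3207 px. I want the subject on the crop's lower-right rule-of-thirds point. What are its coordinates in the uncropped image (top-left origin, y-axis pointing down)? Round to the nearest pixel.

One third of the crop width 390 is 130.00 px.
One third of the crop height 3207 is 1069.00 px.
The lower-right point is two-thirds across and two-thirds down within the crop:
x = 424 + 2 × 130.00 ≈ 684; y = 2013 + 2 × 1069.00 ≈ 4151.

(684, 4151)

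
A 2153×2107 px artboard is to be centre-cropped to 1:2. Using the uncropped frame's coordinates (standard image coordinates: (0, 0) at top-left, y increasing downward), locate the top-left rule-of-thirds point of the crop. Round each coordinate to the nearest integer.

2153/2107 > 1/2, so the 1:2 crop keeps the full height 2107 and trims width to 2107 × 1/2 = 1053.50 px.
Left offset = (2153 − 1053.50)/2 = 549.75 px; top offset = 0.
Top-left is one-third across and one-third down within the crop:
x = 549.75 + 1 × 1053.50/3 ≈ 901; y = 0.00 + 1 × 2107.00/3 ≈ 702.

(901, 702)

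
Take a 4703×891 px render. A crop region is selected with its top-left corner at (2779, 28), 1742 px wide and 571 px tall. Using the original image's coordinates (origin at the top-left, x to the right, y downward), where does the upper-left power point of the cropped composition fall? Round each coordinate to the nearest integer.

One third of the crop width 1742 is 580.67 px.
One third of the crop height 571 is 190.33 px.
The upper-left point is one-third across and one-third down within the crop:
x = 2779 + 1 × 580.67 ≈ 3360; y = 28 + 1 × 190.33 ≈ 218.

x = 3360 px, y = 218 px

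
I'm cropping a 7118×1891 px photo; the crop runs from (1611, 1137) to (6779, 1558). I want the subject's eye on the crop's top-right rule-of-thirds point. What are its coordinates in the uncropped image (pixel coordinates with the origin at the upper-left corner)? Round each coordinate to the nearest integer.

Crop width = 6779 − 1611 = 5168 px; one third is 1722.67 px.
Crop height = 1558 − 1137 = 421 px; one third is 140.33 px.
The top-right point is two-thirds across and one-third down within the crop:
x = 1611 + 2 × 1722.67 ≈ 5056; y = 1137 + 1 × 140.33 ≈ 1277.

(5056, 1277)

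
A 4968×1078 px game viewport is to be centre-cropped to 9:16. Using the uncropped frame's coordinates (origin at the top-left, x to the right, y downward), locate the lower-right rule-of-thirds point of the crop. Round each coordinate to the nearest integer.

x = 2585 px, y = 719 px

4968/1078 > 9/16, so the 9:16 crop keeps the full height 1078 and trims width to 1078 × 9/16 = 606.38 px.
Left offset = (4968 − 606.38)/2 = 2180.81 px; top offset = 0.
Lower-right is two-thirds across and two-thirds down within the crop:
x = 2180.81 + 2 × 606.38/3 ≈ 2585; y = 0.00 + 2 × 1078.00/3 ≈ 719.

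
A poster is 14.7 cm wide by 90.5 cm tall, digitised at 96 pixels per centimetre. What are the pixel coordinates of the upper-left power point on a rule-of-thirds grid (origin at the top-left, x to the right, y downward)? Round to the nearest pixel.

In pixels the canvas is 14.7 × 96 = 1411.2 wide and 90.5 × 96 = 8688 tall.
The upper-left point is one-third across and one-third down:
x = 1 × 1411.2/3 ≈ 470; y = 1 × 8688/3 ≈ 2896.

x = 470 px, y = 2896 px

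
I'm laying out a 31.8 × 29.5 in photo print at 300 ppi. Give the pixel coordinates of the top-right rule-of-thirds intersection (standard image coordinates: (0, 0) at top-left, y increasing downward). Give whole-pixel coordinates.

In pixels the canvas is 31.8 × 300 = 9540 wide and 29.5 × 300 = 8850 tall.
The top-right point is two-thirds across and one-third down:
x = 2 × 9540/3 ≈ 6360; y = 1 × 8850/3 ≈ 2950.

x = 6360 px, y = 2950 px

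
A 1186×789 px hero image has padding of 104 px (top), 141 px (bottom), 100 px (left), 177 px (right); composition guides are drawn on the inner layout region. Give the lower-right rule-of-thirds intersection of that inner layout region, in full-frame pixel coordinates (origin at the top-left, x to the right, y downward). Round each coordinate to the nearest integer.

(706, 467)

Content width = 1186 − 100 − 177 = 909 px; content height = 789 − 104 − 141 = 544 px.
Lower-right is two-thirds across and two-thirds down within the inner layout region.
x = 100 + 2 × 909/3 = 100 + 606.00 ≈ 706
y = 104 + 2 × 544/3 = 104 + 362.67 ≈ 467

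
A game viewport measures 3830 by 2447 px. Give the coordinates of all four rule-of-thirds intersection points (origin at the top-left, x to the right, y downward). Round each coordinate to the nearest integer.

(1277, 816), (2553, 816), (1277, 1631), (2553, 1631)

One third of 3830 is 1276.67; one third of 2447 is 815.67.
Vertical third lines at x = 1277 and x = 2553; horizontal third lines at y = 816 and y = 1631.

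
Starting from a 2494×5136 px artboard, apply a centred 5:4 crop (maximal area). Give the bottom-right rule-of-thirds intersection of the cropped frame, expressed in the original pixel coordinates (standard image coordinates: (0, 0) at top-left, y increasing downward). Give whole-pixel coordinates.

(1663, 2901)

2494/5136 < 5/4, so the 5:4 crop keeps the full width 2494 and trims height to 2494 × 4/5 = 1995.20 px.
Top offset = (5136 − 1995.20)/2 = 1570.40 px; left offset = 0.
Bottom-right is two-thirds across and two-thirds down within the crop:
x = 0.00 + 2 × 2494.00/3 ≈ 1663; y = 1570.40 + 2 × 1995.20/3 ≈ 2901.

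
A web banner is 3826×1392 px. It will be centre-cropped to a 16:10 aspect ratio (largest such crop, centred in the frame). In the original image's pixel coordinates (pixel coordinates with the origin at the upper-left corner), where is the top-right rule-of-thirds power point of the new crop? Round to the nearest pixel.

3826/1392 > 16/10, so the 16:10 crop keeps the full height 1392 and trims width to 1392 × 16/10 = 2227.20 px.
Left offset = (3826 − 2227.20)/2 = 799.40 px; top offset = 0.
Top-right is two-thirds across and one-third down within the crop:
x = 799.40 + 2 × 2227.20/3 ≈ 2284; y = 0.00 + 1 × 1392.00/3 ≈ 464.

(2284, 464)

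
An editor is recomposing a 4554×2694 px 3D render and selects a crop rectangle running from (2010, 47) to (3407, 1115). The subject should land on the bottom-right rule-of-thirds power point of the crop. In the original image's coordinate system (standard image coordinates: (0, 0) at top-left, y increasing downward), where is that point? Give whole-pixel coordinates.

x = 2941 px, y = 759 px

Crop width = 3407 − 2010 = 1397 px; one third is 465.67 px.
Crop height = 1115 − 47 = 1068 px; one third is 356.00 px.
The bottom-right point is two-thirds across and two-thirds down within the crop:
x = 2010 + 2 × 465.67 ≈ 2941; y = 47 + 2 × 356.00 ≈ 759.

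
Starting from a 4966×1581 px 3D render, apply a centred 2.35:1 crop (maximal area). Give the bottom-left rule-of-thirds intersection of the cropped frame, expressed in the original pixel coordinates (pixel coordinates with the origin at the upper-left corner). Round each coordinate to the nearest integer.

(1864, 1054)

4966/1581 > 2.35/1, so the 2.35:1 crop keeps the full height 1581 and trims width to 1581 × 2.35/1 = 3715.35 px.
Left offset = (4966 − 3715.35)/2 = 625.32 px; top offset = 0.
Bottom-left is one-third across and two-thirds down within the crop:
x = 625.32 + 1 × 3715.35/3 ≈ 1864; y = 0.00 + 2 × 1581.00/3 ≈ 1054.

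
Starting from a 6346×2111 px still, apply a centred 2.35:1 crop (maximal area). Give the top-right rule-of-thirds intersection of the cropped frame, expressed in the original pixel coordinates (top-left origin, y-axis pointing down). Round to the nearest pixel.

(4000, 704)

6346/2111 > 2.35/1, so the 2.35:1 crop keeps the full height 2111 and trims width to 2111 × 2.35/1 = 4960.85 px.
Left offset = (6346 − 4960.85)/2 = 692.57 px; top offset = 0.
Top-right is two-thirds across and one-third down within the crop:
x = 692.57 + 2 × 4960.85/3 ≈ 4000; y = 0.00 + 1 × 2111.00/3 ≈ 704.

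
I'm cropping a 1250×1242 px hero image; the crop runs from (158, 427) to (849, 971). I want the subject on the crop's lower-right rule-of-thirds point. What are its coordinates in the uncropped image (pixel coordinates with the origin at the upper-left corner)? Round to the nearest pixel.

Crop width = 849 − 158 = 691 px; one third is 230.33 px.
Crop height = 971 − 427 = 544 px; one third is 181.33 px.
The lower-right point is two-thirds across and two-thirds down within the crop:
x = 158 + 2 × 230.33 ≈ 619; y = 427 + 2 × 181.33 ≈ 790.

(619, 790)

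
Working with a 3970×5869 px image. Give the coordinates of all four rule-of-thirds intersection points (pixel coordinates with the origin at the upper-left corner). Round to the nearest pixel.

One third of 3970 is 1323.33; one third of 5869 is 1956.33.
Vertical third lines at x = 1323 and x = 2647; horizontal third lines at y = 1956 and y = 3913.

(1323, 1956), (2647, 1956), (1323, 3913), (2647, 3913)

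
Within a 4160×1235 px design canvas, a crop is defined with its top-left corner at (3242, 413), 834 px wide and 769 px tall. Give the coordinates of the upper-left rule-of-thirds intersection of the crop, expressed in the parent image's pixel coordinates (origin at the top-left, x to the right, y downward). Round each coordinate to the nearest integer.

One third of the crop width 834 is 278.00 px.
One third of the crop height 769 is 256.33 px.
The upper-left point is one-third across and one-third down within the crop:
x = 3242 + 1 × 278.00 ≈ 3520; y = 413 + 1 × 256.33 ≈ 669.

x = 3520 px, y = 669 px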